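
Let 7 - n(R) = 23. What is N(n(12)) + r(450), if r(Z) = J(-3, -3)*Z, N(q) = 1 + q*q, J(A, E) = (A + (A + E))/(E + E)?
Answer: 932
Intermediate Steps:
n(R) = -16 (n(R) = 7 - 1*23 = 7 - 23 = -16)
J(A, E) = (E + 2*A)/(2*E) (J(A, E) = (E + 2*A)/((2*E)) = (E + 2*A)*(1/(2*E)) = (E + 2*A)/(2*E))
N(q) = 1 + q**2
r(Z) = 3*Z/2 (r(Z) = ((-3 + (1/2)*(-3))/(-3))*Z = (-(-3 - 3/2)/3)*Z = (-1/3*(-9/2))*Z = 3*Z/2)
N(n(12)) + r(450) = (1 + (-16)**2) + (3/2)*450 = (1 + 256) + 675 = 257 + 675 = 932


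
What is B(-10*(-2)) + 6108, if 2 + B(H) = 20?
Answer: 6126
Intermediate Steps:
B(H) = 18 (B(H) = -2 + 20 = 18)
B(-10*(-2)) + 6108 = 18 + 6108 = 6126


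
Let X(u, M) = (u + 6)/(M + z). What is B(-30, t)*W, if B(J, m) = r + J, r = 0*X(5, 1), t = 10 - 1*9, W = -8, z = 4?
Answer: 240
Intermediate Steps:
t = 1 (t = 10 - 9 = 1)
X(u, M) = (6 + u)/(4 + M) (X(u, M) = (u + 6)/(M + 4) = (6 + u)/(4 + M))
r = 0 (r = 0*((6 + 5)/(4 + 1)) = 0*(11/5) = 0)
B(J, m) = J (B(J, m) = 0 + J = J)
B(-30, t)*W = -30*(-8) = 240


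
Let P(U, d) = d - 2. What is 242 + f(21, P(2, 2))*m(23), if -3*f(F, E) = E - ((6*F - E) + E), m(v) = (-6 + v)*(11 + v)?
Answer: 24518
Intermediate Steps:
P(U, d) = -2 + d
f(F, E) = 2*F - E/3 (f(F, E) = -(E - ((6*F - E) + E))/3 = -(E - ((-E + 6*F) + E))/3 = -(E - 6*F)/3 = 2*F - E/3)
242 + f(21, P(2, 2))*m(23) = 242 + (2*21 - (-2 + 2)/3)*(-66 + 23² + 5*23) = 242 + (42 - ⅓*0)*(-66 + 529 + 115) = 242 + (42 + 0)*578 = 242 + 42*578 = 242 + 24276 = 24518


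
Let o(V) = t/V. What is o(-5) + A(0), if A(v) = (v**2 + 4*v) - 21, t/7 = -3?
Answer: -84/5 ≈ -16.800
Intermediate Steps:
t = -21 (t = 7*(-3) = -21)
o(V) = -21/V
A(v) = -21 + v**2 + 4*v
o(-5) + A(0) = -21/(-5) + (-21 + 0**2 + 4*0) = -21*(-1/5) + (-21 + 0 + 0) = 21/5 - 21 = -84/5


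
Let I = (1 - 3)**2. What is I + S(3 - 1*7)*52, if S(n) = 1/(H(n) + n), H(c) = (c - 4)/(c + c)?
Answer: -40/3 ≈ -13.333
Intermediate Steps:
H(c) = (-4 + c)/(2*c) (H(c) = (-4 + c)/((2*c)) = (-4 + c)*(1/(2*c)) = (-4 + c)/(2*c))
S(n) = 1/(n + (-4 + n)/(2*n)) (S(n) = 1/((-4 + n)/(2*n) + n) = 1/(n + (-4 + n)/(2*n)))
I = 4 (I = (-2)**2 = 4)
I + S(3 - 1*7)*52 = 4 + (2*(3 - 1*7)/(-4 + (3 - 1*7) + 2*(3 - 1*7)**2))*52 = 4 + (2*(3 - 7)/(-4 + (3 - 7) + 2*(3 - 7)**2))*52 = 4 + (2*(-4)/(-4 - 4 + 2*(-4)**2))*52 = 4 + (2*(-4)/(-4 - 4 + 2*16))*52 = 4 + (2*(-4)/(-4 - 4 + 32))*52 = 4 + (2*(-4)/24)*52 = 4 + (2*(-4)*(1/24))*52 = 4 - 1/3*52 = 4 - 52/3 = -40/3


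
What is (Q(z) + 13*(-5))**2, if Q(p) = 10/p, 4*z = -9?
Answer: 390625/81 ≈ 4822.5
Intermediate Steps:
z = -9/4 (z = (1/4)*(-9) = -9/4 ≈ -2.2500)
(Q(z) + 13*(-5))**2 = (10/(-9/4) + 13*(-5))**2 = (10*(-4/9) - 65)**2 = (-40/9 - 65)**2 = (-625/9)**2 = 390625/81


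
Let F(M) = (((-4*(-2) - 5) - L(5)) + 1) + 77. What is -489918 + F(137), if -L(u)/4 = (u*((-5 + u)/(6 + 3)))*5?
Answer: -489837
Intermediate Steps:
L(u) = -20*u*(-5/9 + u/9) (L(u) = -4*u*((-5 + u)/(6 + 3))*5 = -4*u*((-5 + u)/9)*5 = -4*u*((-5 + u)*(⅑))*5 = -4*u*(-5/9 + u/9)*5 = -20*u*(-5/9 + u/9))
F(M) = 81 (F(M) = (((-4*(-2) - 5) - 20*5*(5 - 1*5)/9) + 1) + 77 = (((8 - 5) - 20*5*(5 - 5)/9) + 1) + 77 = ((3 - 20*5*0/9) + 1) + 77 = ((3 - 1*0) + 1) + 77 = ((3 + 0) + 1) + 77 = (3 + 1) + 77 = 4 + 77 = 81)
-489918 + F(137) = -489918 + 81 = -489837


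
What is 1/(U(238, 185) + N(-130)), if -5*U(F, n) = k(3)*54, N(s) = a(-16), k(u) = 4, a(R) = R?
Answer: -5/296 ≈ -0.016892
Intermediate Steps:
N(s) = -16
U(F, n) = -216/5 (U(F, n) = -4*54/5 = -⅕*216 = -216/5)
1/(U(238, 185) + N(-130)) = 1/(-216/5 - 16) = 1/(-296/5) = -5/296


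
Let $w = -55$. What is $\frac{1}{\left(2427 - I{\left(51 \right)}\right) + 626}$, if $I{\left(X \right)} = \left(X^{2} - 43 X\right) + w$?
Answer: $\frac{1}{2700} \approx 0.00037037$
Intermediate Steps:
$I{\left(X \right)} = -55 + X^{2} - 43 X$ ($I{\left(X \right)} = \left(X^{2} - 43 X\right) - 55 = -55 + X^{2} - 43 X$)
$\frac{1}{\left(2427 - I{\left(51 \right)}\right) + 626} = \frac{1}{\left(2427 - \left(-55 + 51^{2} - 2193\right)\right) + 626} = \frac{1}{\left(2427 - \left(-55 + 2601 - 2193\right)\right) + 626} = \frac{1}{\left(2427 - 353\right) + 626} = \frac{1}{2074 + 626} = \frac{1}{2700}$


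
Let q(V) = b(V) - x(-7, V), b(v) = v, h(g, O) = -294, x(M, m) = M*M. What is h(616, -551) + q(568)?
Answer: 225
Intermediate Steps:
x(M, m) = M²
q(V) = -49 + V (q(V) = V - 1*(-7)² = V - 1*49 = V - 49 = -49 + V)
h(616, -551) + q(568) = -294 + (-49 + 568) = -294 + 519 = 225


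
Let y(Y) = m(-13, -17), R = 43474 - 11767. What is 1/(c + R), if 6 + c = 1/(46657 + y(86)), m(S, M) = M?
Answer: 46640/1478534641 ≈ 3.1545e-5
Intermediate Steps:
R = 31707
y(Y) = -17
c = -279839/46640 (c = -6 + 1/(46657 - 17) = -6 + 1/46640 = -279839/46640 ≈ -6.0000)
1/(c + R) = 1/(-279839/46640 + 31707) = 1/(1478534641/46640) = 46640/1478534641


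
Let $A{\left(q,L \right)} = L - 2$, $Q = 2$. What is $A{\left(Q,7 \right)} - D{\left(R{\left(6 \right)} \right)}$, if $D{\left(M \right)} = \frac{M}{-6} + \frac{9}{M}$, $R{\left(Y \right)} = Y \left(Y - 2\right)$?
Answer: $\frac{69}{8} \approx 8.625$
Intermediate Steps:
$A{\left(q,L \right)} = -2 + L$ ($A{\left(q,L \right)} = L - 2 = -2 + L$)
$R{\left(Y \right)} = Y \left(-2 + Y\right)$
$D{\left(M \right)} = \frac{9}{M} - \frac{M}{6}$ ($D{\left(M \right)} = M \left(- \frac{1}{6}\right) + \frac{9}{M} = - \frac{M}{6} + \frac{9}{M} = \frac{9}{M} - \frac{M}{6}$)
$A{\left(Q,7 \right)} - D{\left(R{\left(6 \right)} \right)} = \left(-2 + 7\right) - \left(\frac{9}{6 \left(-2 + 6\right)} - \frac{6 \left(-2 + 6\right)}{6}\right) = 5 - \left(\frac{9}{6 \cdot 4} - \frac{6 \cdot 4}{6}\right) = 5 - \left(\frac{9}{24} - 4\right) = 5 - \left(9 \cdot \frac{1}{24} - 4\right) = 5 - \left(\frac{3}{8} - 4\right) = 5 - - \frac{29}{8} = 5 + \frac{29}{8} = \frac{69}{8}$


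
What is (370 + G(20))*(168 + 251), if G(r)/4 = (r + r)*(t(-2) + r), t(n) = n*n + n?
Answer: 1629910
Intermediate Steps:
t(n) = n + n² (t(n) = n² + n = n + n²)
G(r) = 8*r*(2 + r) (G(r) = 4*((r + r)*(-2*(1 - 2) + r)) = 4*((2*r)*(-2*(-1) + r)) = 4*((2*r)*(2 + r)) = 4*(2*r*(2 + r)) = 8*r*(2 + r))
(370 + G(20))*(168 + 251) = (370 + 8*20*(2 + 20))*(168 + 251) = (370 + 8*20*22)*419 = (370 + 3520)*419 = 3890*419 = 1629910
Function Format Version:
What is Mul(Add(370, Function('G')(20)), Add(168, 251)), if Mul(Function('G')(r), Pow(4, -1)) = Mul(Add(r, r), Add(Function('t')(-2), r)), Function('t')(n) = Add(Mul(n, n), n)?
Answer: 1629910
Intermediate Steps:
Function('t')(n) = Add(n, Pow(n, 2)) (Function('t')(n) = Add(Pow(n, 2), n) = Add(n, Pow(n, 2)))
Function('G')(r) = Mul(8, r, Add(2, r)) (Function('G')(r) = Mul(4, Mul(Add(r, r), Add(Mul(-2, Add(1, -2)), r))) = Mul(4, Mul(Mul(2, r), Add(Mul(-2, -1), r))) = Mul(4, Mul(Mul(2, r), Add(2, r))) = Mul(4, Mul(2, r, Add(2, r))) = Mul(8, r, Add(2, r)))
Mul(Add(370, Function('G')(20)), Add(168, 251)) = Mul(Add(370, Mul(8, 20, Add(2, 20))), Add(168, 251)) = Mul(Add(370, Mul(8, 20, 22)), 419) = Mul(Add(370, 3520), 419) = Mul(3890, 419) = 1629910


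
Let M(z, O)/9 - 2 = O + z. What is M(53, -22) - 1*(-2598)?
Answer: 2895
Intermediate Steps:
M(z, O) = 18 + 9*O + 9*z (M(z, O) = 18 + 9*(O + z) = 18 + (9*O + 9*z) = 18 + 9*O + 9*z)
M(53, -22) - 1*(-2598) = (18 + 9*(-22) + 9*53) - 1*(-2598) = (18 - 198 + 477) + 2598 = 297 + 2598 = 2895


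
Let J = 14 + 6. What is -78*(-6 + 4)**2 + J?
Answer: -292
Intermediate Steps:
J = 20
-78*(-6 + 4)**2 + J = -78*(-6 + 4)**2 + 20 = -78*(-2)**2 + 20 = -78*4 + 20 = -312 + 20 = -292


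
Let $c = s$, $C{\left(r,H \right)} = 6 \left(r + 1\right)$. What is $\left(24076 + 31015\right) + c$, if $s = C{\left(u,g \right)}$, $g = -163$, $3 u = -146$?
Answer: $54805$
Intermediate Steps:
$u = - \frac{146}{3}$ ($u = \frac{1}{3} \left(-146\right) = - \frac{146}{3} \approx -48.667$)
$C{\left(r,H \right)} = 6 + 6 r$ ($C{\left(r,H \right)} = 6 \left(1 + r\right) = 6 + 6 r$)
$s = -286$ ($s = 6 + 6 \left(- \frac{146}{3}\right) = 6 - 292 = -286$)
$c = -286$
$\left(24076 + 31015\right) + c = \left(24076 + 31015\right) - 286 = 55091 - 286 = 54805$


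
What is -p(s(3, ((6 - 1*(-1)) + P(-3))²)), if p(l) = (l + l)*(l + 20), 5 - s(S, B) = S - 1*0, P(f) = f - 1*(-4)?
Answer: -88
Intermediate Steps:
P(f) = 4 + f (P(f) = f + 4 = 4 + f)
s(S, B) = 5 - S (s(S, B) = 5 - (S - 1*0) = 5 - (S + 0) = 5 - S)
p(l) = 2*l*(20 + l) (p(l) = (2*l)*(20 + l) = 2*l*(20 + l))
-p(s(3, ((6 - 1*(-1)) + P(-3))²)) = -2*(5 - 1*3)*(20 + (5 - 1*3)) = -2*(5 - 3)*(20 + (5 - 3)) = -2*2*(20 + 2) = -2*2*22 = -1*88 = -88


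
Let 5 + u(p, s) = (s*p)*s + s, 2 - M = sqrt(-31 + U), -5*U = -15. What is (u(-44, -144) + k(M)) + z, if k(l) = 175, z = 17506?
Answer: -894852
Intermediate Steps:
U = 3 (U = -1/5*(-15) = 3)
M = 2 - 2*I*sqrt(7) (M = 2 - sqrt(-31 + 3) = 2 - sqrt(-28) = 2 - 2*I*sqrt(7) ≈ 2.0 - 5.2915*I)
u(p, s) = -5 + s + p*s**2 (u(p, s) = -5 + ((s*p)*s + s) = -5 + ((p*s)*s + s) = -5 + (p*s**2 + s) = -5 + (s + p*s**2) = -5 + s + p*s**2)
(u(-44, -144) + k(M)) + z = ((-5 - 144 - 44*(-144)**2) + 175) + 17506 = ((-5 - 144 - 44*20736) + 175) + 17506 = ((-5 - 144 - 912384) + 175) + 17506 = (-912533 + 175) + 17506 = -912358 + 17506 = -894852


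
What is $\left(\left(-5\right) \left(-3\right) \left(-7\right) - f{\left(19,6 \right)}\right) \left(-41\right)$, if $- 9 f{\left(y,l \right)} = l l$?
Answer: $4141$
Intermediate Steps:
$f{\left(y,l \right)} = - \frac{l^{2}}{9}$ ($f{\left(y,l \right)} = - \frac{l l}{9} = - \frac{l^{2}}{9}$)
$\left(\left(-5\right) \left(-3\right) \left(-7\right) - f{\left(19,6 \right)}\right) \left(-41\right) = \left(\left(-5\right) \left(-3\right) \left(-7\right) - - \frac{6^{2}}{9}\right) \left(-41\right) = \left(15 \left(-7\right) - \left(- \frac{1}{9}\right) 36\right) \left(-41\right) = \left(-105 - -4\right) \left(-41\right) = \left(-105 + 4\right) \left(-41\right) = \left(-101\right) \left(-41\right) = 4141$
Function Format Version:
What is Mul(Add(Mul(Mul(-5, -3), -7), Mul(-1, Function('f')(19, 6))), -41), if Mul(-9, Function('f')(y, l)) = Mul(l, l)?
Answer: 4141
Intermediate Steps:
Function('f')(y, l) = Mul(Rational(-1, 9), Pow(l, 2)) (Function('f')(y, l) = Mul(Rational(-1, 9), Mul(l, l)) = Mul(Rational(-1, 9), Pow(l, 2)))
Mul(Add(Mul(Mul(-5, -3), -7), Mul(-1, Function('f')(19, 6))), -41) = Mul(Add(Mul(Mul(-5, -3), -7), Mul(-1, Mul(Rational(-1, 9), Pow(6, 2)))), -41) = Mul(Add(Mul(15, -7), Mul(-1, Mul(Rational(-1, 9), 36))), -41) = Mul(Add(-105, Mul(-1, -4)), -41) = Mul(Add(-105, 4), -41) = Mul(-101, -41) = 4141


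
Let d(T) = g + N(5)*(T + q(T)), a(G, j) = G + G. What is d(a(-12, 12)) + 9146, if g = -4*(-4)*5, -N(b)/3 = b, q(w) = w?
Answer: 9946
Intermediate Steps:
N(b) = -3*b
a(G, j) = 2*G
g = 80 (g = 16*5 = 80)
d(T) = 80 - 30*T (d(T) = 80 + (-3*5)*(T + T) = 80 - 30*T)
d(a(-12, 12)) + 9146 = (80 - 60*(-12)) + 9146 = (80 - 30*(-24)) + 9146 = (80 + 720) + 9146 = 800 + 9146 = 9946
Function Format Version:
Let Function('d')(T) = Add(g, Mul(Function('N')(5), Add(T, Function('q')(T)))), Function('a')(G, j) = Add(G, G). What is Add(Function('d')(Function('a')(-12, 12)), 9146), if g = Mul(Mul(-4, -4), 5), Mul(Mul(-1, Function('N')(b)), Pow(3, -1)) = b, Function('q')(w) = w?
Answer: 9946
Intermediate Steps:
Function('N')(b) = Mul(-3, b)
Function('a')(G, j) = Mul(2, G)
g = 80 (g = Mul(16, 5) = 80)
Function('d')(T) = Add(80, Mul(-30, T)) (Function('d')(T) = Add(80, Mul(Mul(-3, 5), Add(T, T))) = Add(80, Mul(-15, Mul(2, T))) = Add(80, Mul(-30, T)))
Add(Function('d')(Function('a')(-12, 12)), 9146) = Add(Add(80, Mul(-30, Mul(2, -12))), 9146) = Add(Add(80, Mul(-30, -24)), 9146) = Add(Add(80, 720), 9146) = Add(800, 9146) = 9946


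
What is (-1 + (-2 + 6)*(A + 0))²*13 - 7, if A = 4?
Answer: 2918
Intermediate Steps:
(-1 + (-2 + 6)*(A + 0))²*13 - 7 = (-1 + (-2 + 6)*(4 + 0))²*13 - 7 = (-1 + 4*4)²*13 - 7 = (-1 + 16)²*13 - 7 = 15²*13 - 7 = 225*13 - 7 = 2925 - 7 = 2918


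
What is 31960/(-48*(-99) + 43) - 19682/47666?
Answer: 142903017/22855847 ≈ 6.2524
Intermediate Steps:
31960/(-48*(-99) + 43) - 19682/47666 = 31960/(4752 + 43) - 19682*1/47666 = 31960/4795 - 9841/23833 = 31960*(1/4795) - 9841/23833 = 6392/959 - 9841/23833 = 142903017/22855847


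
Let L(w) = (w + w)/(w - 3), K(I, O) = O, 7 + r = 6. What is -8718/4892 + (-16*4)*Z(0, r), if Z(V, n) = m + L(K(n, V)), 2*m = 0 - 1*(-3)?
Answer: -239175/2446 ≈ -97.782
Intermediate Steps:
r = -1 (r = -7 + 6 = -1)
m = 3/2 (m = (0 - 1*(-3))/2 = (0 + 3)/2 = (1/2)*3 = 3/2 ≈ 1.5000)
L(w) = 2*w/(-3 + w) (L(w) = (2*w)/(-3 + w) = 2*w/(-3 + w))
Z(V, n) = 3/2 + 2*V/(-3 + V)
-8718/4892 + (-16*4)*Z(0, r) = -8718/4892 + (-16*4)*((-9 + 7*0)/(2*(-3 + 0))) = -8718*1/4892 - 32*(-9 + 0)/(-3) = -4359/2446 - 32*(-1)*(-9)/3 = -4359/2446 - 64*3/2 = -4359/2446 - 96 = -239175/2446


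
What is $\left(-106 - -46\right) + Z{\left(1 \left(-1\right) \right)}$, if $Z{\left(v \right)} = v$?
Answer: $-61$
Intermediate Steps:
$\left(-106 - -46\right) + Z{\left(1 \left(-1\right) \right)} = \left(-106 - -46\right) + 1 \left(-1\right) = \left(-106 + 46\right) - 1 = -60 - 1 = -61$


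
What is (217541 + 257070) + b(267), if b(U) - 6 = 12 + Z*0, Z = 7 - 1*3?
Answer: 474629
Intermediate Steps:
Z = 4 (Z = 7 - 3 = 4)
b(U) = 18 (b(U) = 6 + (12 + 4*0) = 6 + (12 + 0) = 6 + 12 = 18)
(217541 + 257070) + b(267) = (217541 + 257070) + 18 = 474611 + 18 = 474629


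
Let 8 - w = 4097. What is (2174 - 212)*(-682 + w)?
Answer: -9360702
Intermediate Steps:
w = -4089 (w = 8 - 1*4097 = 8 - 4097 = -4089)
(2174 - 212)*(-682 + w) = (2174 - 212)*(-682 - 4089) = 1962*(-4771) = -9360702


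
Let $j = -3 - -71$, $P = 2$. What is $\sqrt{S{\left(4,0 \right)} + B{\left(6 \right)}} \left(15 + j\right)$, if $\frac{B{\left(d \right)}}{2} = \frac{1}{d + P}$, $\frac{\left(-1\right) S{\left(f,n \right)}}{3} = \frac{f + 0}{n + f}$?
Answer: $\frac{83 i \sqrt{11}}{2} \approx 137.64 i$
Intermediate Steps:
$j = 68$ ($j = -3 + 71 = 68$)
$S{\left(f,n \right)} = - \frac{3 f}{f + n}$ ($S{\left(f,n \right)} = - 3 \frac{f + 0}{n + f} = - 3 \frac{f}{f + n} = - \frac{3 f}{f + n}$)
$B{\left(d \right)} = \frac{2}{2 + d}$ ($B{\left(d \right)} = \frac{2}{d + 2} = \frac{2}{2 + d}$)
$\sqrt{S{\left(4,0 \right)} + B{\left(6 \right)}} \left(15 + j\right) = \sqrt{\left(-3\right) 4 \frac{1}{4 + 0} + \frac{2}{2 + 6}} \left(15 + 68\right) = \sqrt{\left(-3\right) 4 \cdot \frac{1}{4} + \frac{2}{8}} \cdot 83 = \sqrt{\left(-3\right) 4 \cdot \frac{1}{4} + 2 \cdot \frac{1}{8}} \cdot 83 = \sqrt{-3 + \frac{1}{4}} \cdot 83 = \sqrt{- \frac{11}{4}} \cdot 83 = \frac{i \sqrt{11}}{2} \cdot 83 = \frac{83 i \sqrt{11}}{2}$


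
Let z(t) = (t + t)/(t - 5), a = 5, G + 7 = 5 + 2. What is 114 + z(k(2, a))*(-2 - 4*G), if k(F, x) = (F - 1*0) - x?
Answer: 225/2 ≈ 112.50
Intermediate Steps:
G = 0 (G = -7 + (5 + 2) = -7 + 7 = 0)
k(F, x) = F - x (k(F, x) = (F + 0) - x = F - x)
z(t) = 2*t/(-5 + t) (z(t) = (2*t)/(-5 + t) = 2*t/(-5 + t))
114 + z(k(2, a))*(-2 - 4*G) = 114 + (2*(2 - 1*5)/(-5 + (2 - 1*5)))*(-2 - 4*0) = 114 + (2*(2 - 5)/(-5 + (2 - 5)))*(-2 + 0) = 114 + (2*(-3)/(-5 - 3))*(-2) = 114 + (2*(-3)/(-8))*(-2) = 114 + (2*(-3)*(-⅛))*(-2) = 114 + (¾)*(-2) = 114 - 3/2 = 225/2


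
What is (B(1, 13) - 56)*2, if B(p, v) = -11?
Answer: -134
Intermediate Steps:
(B(1, 13) - 56)*2 = (-11 - 56)*2 = -67*2 = -134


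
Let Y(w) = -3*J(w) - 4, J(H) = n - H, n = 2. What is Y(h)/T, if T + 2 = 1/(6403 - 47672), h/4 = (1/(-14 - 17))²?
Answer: 396099862/79319979 ≈ 4.9937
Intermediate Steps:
h = 4/961 (h = 4*(1/(-14 - 17))² = 4*(1/(-31))² = 4*(-1/31)² = 4*(1/961) = 4/961 ≈ 0.0041623)
J(H) = 2 - H
Y(w) = -10 + 3*w (Y(w) = -3*(2 - w) - 4 = (-6 + 3*w) - 4 = -10 + 3*w)
T = -82539/41269 (T = -2 + 1/(6403 - 47672) = -2 + 1/(-41269) = -2 - 1/41269 = -82539/41269 ≈ -2.0000)
Y(h)/T = (-10 + 3*(4/961))/(-82539/41269) = (-10 + 12/961)*(-41269/82539) = -9598/961*(-41269/82539) = 396099862/79319979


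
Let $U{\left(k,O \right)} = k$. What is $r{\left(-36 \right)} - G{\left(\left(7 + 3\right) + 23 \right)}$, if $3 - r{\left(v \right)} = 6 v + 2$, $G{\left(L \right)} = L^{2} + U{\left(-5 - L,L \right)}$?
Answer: $-834$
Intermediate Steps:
$G{\left(L \right)} = -5 + L^{2} - L$ ($G{\left(L \right)} = L^{2} - \left(5 + L\right) = -5 + L^{2} - L$)
$r{\left(v \right)} = 1 - 6 v$ ($r{\left(v \right)} = 3 - \left(6 v + 2\right) = 3 - \left(2 + 6 v\right) = 1 - 6 v$)
$r{\left(-36 \right)} - G{\left(\left(7 + 3\right) + 23 \right)} = \left(1 - -216\right) - \left(-5 + \left(\left(7 + 3\right) + 23\right)^{2} - \left(\left(7 + 3\right) + 23\right)\right) = \left(1 + 216\right) - \left(-5 + \left(10 + 23\right)^{2} - \left(10 + 23\right)\right) = 217 - \left(-5 + 33^{2} - 33\right) = 217 - \left(-5 + 1089 - 33\right) = 217 - 1051 = -834$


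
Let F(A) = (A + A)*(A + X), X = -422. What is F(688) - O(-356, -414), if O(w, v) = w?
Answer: 366372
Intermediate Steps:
F(A) = 2*A*(-422 + A) (F(A) = (A + A)*(A - 422) = (2*A)*(-422 + A) = 2*A*(-422 + A))
F(688) - O(-356, -414) = 2*688*(-422 + 688) - 1*(-356) = 2*688*266 + 356 = 366016 + 356 = 366372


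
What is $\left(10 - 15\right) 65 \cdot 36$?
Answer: $-11700$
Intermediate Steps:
$\left(10 - 15\right) 65 \cdot 36 = \left(-5\right) 65 \cdot 36 = \left(-325\right) 36 = -11700$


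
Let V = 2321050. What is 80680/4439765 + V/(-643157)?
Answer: -2050605329298/571093187621 ≈ -3.5907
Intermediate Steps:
80680/4439765 + V/(-643157) = 80680/4439765 + 2321050/(-643157) = 80680*(1/4439765) + 2321050*(-1/643157) = 16136/887953 - 2321050/643157 = -2050605329298/571093187621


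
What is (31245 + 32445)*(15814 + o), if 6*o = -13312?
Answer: 865886780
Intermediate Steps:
o = -6656/3 (o = (⅙)*(-13312) = -6656/3 ≈ -2218.7)
(31245 + 32445)*(15814 + o) = (31245 + 32445)*(15814 - 6656/3) = 63690*(40786/3) = 865886780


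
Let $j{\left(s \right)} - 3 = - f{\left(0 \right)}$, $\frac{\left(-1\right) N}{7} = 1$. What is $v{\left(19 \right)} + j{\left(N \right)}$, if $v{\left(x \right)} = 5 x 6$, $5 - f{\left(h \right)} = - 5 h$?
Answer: $568$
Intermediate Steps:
$f{\left(h \right)} = 5 + 5 h$ ($f{\left(h \right)} = 5 - - 5 h = 5 + 5 h$)
$N = -7$ ($N = \left(-7\right) 1 = -7$)
$j{\left(s \right)} = -2$ ($j{\left(s \right)} = 3 - \left(5 + 5 \cdot 0\right) = 3 - \left(5 + 0\right) = 3 - 5 = -2$)
$v{\left(x \right)} = 30 x$
$v{\left(19 \right)} + j{\left(N \right)} = 30 \cdot 19 - 2 = 570 - 2 = 568$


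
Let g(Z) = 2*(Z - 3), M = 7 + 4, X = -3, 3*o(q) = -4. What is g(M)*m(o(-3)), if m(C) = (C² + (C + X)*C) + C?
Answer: 896/9 ≈ 99.556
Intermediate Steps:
o(q) = -4/3 (o(q) = (⅓)*(-4) = -4/3)
M = 11
m(C) = C + C² + C*(-3 + C) (m(C) = (C² + (C - 3)*C) + C = (C² + (-3 + C)*C) + C = (C² + C*(-3 + C)) + C = C + C² + C*(-3 + C))
g(Z) = -6 + 2*Z (g(Z) = 2*(-3 + Z) = -6 + 2*Z)
g(M)*m(o(-3)) = (-6 + 2*11)*(2*(-4/3)*(-1 - 4/3)) = (-6 + 22)*(2*(-4/3)*(-7/3)) = 16*(56/9) = 896/9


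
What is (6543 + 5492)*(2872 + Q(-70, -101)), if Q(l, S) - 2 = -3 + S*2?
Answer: 32121415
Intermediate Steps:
Q(l, S) = -1 + 2*S (Q(l, S) = 2 + (-3 + S*2) = 2 + (-3 + 2*S) = -1 + 2*S)
(6543 + 5492)*(2872 + Q(-70, -101)) = (6543 + 5492)*(2872 + (-1 + 2*(-101))) = 12035*(2872 + (-1 - 202)) = 12035*(2872 - 203) = 12035*2669 = 32121415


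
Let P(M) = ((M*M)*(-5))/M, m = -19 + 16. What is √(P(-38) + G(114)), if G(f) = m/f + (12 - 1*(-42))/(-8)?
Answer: 5*√10583/38 ≈ 13.536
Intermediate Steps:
m = -3
P(M) = -5*M (P(M) = (M²*(-5))/M = (-5*M²)/M = -5*M)
G(f) = -27/4 - 3/f (G(f) = -3/f + (12 - 1*(-42))/(-8) = -3/f + (12 + 42)*(-⅛) = -3/f + 54*(-⅛) = -3/f - 27/4 = -27/4 - 3/f)
√(P(-38) + G(114)) = √(-5*(-38) + (-27/4 - 3/114)) = √(190 + (-27/4 - 3*1/114)) = √(190 + (-27/4 - 1/38)) = √(190 - 515/76) = √(13925/76) = 5*√10583/38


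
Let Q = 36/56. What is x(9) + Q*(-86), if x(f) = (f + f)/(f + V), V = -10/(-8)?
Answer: -15363/287 ≈ -53.530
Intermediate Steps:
V = 5/4 (V = -10*(-⅛) = 5/4 ≈ 1.2500)
Q = 9/14 (Q = 36*(1/56) = 9/14 ≈ 0.64286)
x(f) = 2*f/(5/4 + f) (x(f) = (f + f)/(f + 5/4) = (2*f)/(5/4 + f) = 2*f/(5/4 + f))
x(9) + Q*(-86) = 8*9/(5 + 4*9) + (9/14)*(-86) = 8*9/(5 + 36) - 387/7 = 8*9/41 - 387/7 = 8*9*(1/41) - 387/7 = 72/41 - 387/7 = -15363/287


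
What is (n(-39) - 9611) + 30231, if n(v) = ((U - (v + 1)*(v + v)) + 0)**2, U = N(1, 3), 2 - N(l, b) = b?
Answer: 8811845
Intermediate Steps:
N(l, b) = 2 - b
U = -1 (U = 2 - 1*3 = 2 - 3 = -1)
n(v) = (-1 - 2*v*(1 + v))**2 (n(v) = ((-1 - (v + 1)*(v + v)) + 0)**2 = ((-1 - (1 + v)*2*v) + 0)**2 = ((-1 - 2*v*(1 + v)) + 0)**2 = (-1 - 2*v*(1 + v))**2)
(n(-39) - 9611) + 30231 = ((1 + 2*(-39) + 2*(-39)**2)**2 - 9611) + 30231 = ((1 - 78 + 2*1521)**2 - 9611) + 30231 = ((1 - 78 + 3042)**2 - 9611) + 30231 = (2965**2 - 9611) + 30231 = (8791225 - 9611) + 30231 = 8781614 + 30231 = 8811845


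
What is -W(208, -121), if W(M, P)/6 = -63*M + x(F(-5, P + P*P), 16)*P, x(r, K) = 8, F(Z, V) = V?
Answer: 84432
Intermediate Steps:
W(M, P) = -378*M + 48*P (W(M, P) = 6*(-63*M + 8*P) = -378*M + 48*P)
-W(208, -121) = -(-378*208 + 48*(-121)) = -(-78624 - 5808) = -1*(-84432) = 84432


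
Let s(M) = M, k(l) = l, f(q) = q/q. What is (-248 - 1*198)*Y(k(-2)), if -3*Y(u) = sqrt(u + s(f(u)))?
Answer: 446*I/3 ≈ 148.67*I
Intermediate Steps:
f(q) = 1
Y(u) = -sqrt(1 + u)/3 (Y(u) = -sqrt(u + 1)/3 = -sqrt(1 + u)/3)
(-248 - 1*198)*Y(k(-2)) = (-248 - 1*198)*(-sqrt(1 - 2)/3) = (-248 - 198)*(-I/3) = -(-446)*I/3 = 446*I/3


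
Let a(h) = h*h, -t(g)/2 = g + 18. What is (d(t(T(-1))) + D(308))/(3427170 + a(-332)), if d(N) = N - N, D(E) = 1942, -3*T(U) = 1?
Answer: 971/1768697 ≈ 0.00054899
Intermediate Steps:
T(U) = -⅓ (T(U) = -⅓*1 = -⅓)
t(g) = -36 - 2*g (t(g) = -2*(g + 18) = -2*(18 + g) = -36 - 2*g)
a(h) = h²
d(N) = 0
(d(t(T(-1))) + D(308))/(3427170 + a(-332)) = (0 + 1942)/(3427170 + (-332)²) = 1942/(3427170 + 110224) = 1942/3537394 = 1942*(1/3537394) = 971/1768697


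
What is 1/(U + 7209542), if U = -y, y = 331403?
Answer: 1/6878139 ≈ 1.4539e-7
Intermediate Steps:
U = -331403 (U = -1*331403 = -331403)
1/(U + 7209542) = 1/(-331403 + 7209542) = 1/6878139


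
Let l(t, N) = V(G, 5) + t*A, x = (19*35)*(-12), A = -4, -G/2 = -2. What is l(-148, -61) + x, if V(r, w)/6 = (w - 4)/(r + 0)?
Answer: -14773/2 ≈ -7386.5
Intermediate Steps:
G = 4 (G = -2*(-2) = 4)
x = -7980 (x = 665*(-12) = -7980)
V(r, w) = 6*(-4 + w)/r (V(r, w) = 6*((w - 4)/(r + 0)) = 6*((-4 + w)/r) = 6*(-4 + w)/r)
l(t, N) = 3/2 - 4*t (l(t, N) = 6*(-4 + 5)/4 + t*(-4) = 6*(¼)*1 - 4*t = 3/2 - 4*t)
l(-148, -61) + x = (3/2 - 4*(-148)) - 7980 = (3/2 + 592) - 7980 = 1187/2 - 7980 = -14773/2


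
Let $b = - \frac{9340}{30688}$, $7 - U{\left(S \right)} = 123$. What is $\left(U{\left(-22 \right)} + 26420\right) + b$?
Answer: $\frac{201801953}{7672} \approx 26304.0$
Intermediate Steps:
$U{\left(S \right)} = -116$ ($U{\left(S \right)} = 7 - 123 = -116$)
$b = - \frac{2335}{7672}$ ($b = \left(-9340\right) \frac{1}{30688} = - \frac{2335}{7672} \approx -0.30435$)
$\left(U{\left(-22 \right)} + 26420\right) + b = \left(-116 + 26420\right) - \frac{2335}{7672} = 26304 - \frac{2335}{7672} = \frac{201801953}{7672}$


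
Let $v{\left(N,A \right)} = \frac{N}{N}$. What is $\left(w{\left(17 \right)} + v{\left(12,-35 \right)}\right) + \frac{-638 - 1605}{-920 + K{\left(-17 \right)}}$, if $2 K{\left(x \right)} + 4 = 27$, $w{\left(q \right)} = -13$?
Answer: $- \frac{17318}{1817} \approx -9.5311$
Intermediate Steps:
$K{\left(x \right)} = \frac{23}{2}$ ($K{\left(x \right)} = -2 + \frac{1}{2} \cdot 27 = -2 + \frac{27}{2} = \frac{23}{2}$)
$v{\left(N,A \right)} = 1$
$\left(w{\left(17 \right)} + v{\left(12,-35 \right)}\right) + \frac{-638 - 1605}{-920 + K{\left(-17 \right)}} = \left(-13 + 1\right) + \frac{-638 - 1605}{-920 + \frac{23}{2}} = -12 - \frac{2243}{- \frac{1817}{2}} = -12 - - \frac{4486}{1817} = -12 + \frac{4486}{1817} = - \frac{17318}{1817}$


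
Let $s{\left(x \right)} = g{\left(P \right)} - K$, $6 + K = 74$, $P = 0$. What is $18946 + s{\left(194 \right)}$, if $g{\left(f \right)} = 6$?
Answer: $18884$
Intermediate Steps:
$K = 68$ ($K = -6 + 74 = 68$)
$s{\left(x \right)} = -62$ ($s{\left(x \right)} = 6 - 68 = -62$)
$18946 + s{\left(194 \right)} = 18946 - 62 = 18884$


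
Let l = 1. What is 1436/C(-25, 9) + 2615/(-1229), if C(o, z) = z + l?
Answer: 869347/6145 ≈ 141.47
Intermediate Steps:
C(o, z) = 1 + z (C(o, z) = z + 1 = 1 + z)
1436/C(-25, 9) + 2615/(-1229) = 1436/(1 + 9) + 2615/(-1229) = 1436/10 + 2615*(-1/1229) = 1436*(1/10) - 2615/1229 = 718/5 - 2615/1229 = 869347/6145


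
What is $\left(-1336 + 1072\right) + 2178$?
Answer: $1914$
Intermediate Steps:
$\left(-1336 + 1072\right) + 2178 = -264 + 2178 = 1914$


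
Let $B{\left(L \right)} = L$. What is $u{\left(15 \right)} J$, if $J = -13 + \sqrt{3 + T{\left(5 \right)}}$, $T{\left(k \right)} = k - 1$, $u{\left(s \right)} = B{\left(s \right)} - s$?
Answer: $0$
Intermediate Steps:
$u{\left(s \right)} = 0$ ($u{\left(s \right)} = s - s = 0$)
$T{\left(k \right)} = -1 + k$
$J = -13 + \sqrt{7}$ ($J = -13 + \sqrt{3 + \left(-1 + 5\right)} = -13 + \sqrt{3 + 4} = -13 + \sqrt{7} \approx -10.354$)
$u{\left(15 \right)} J = 0 \left(-13 + \sqrt{7}\right) = 0$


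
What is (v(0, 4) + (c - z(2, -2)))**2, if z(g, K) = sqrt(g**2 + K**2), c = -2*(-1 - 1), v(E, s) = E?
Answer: 24 - 16*sqrt(2) ≈ 1.3726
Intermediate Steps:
c = 4 (c = -2*(-2) = 4)
z(g, K) = sqrt(K**2 + g**2)
(v(0, 4) + (c - z(2, -2)))**2 = (0 + (4 - sqrt((-2)**2 + 2**2)))**2 = (0 + (4 - sqrt(4 + 4)))**2 = (0 + (4 - sqrt(8)))**2 = (0 + (4 - 2*sqrt(2)))**2 = (4 - 2*sqrt(2))**2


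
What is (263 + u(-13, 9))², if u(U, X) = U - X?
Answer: 58081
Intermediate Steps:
(263 + u(-13, 9))² = (263 + (-13 - 1*9))² = (263 + (-13 - 9))² = (263 - 22)² = 241² = 58081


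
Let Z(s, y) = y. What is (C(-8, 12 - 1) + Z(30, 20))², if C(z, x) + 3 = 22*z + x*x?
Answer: 1444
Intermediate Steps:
C(z, x) = -3 + x² + 22*z (C(z, x) = -3 + (22*z + x*x) = -3 + (22*z + x²) = -3 + (x² + 22*z) = -3 + x² + 22*z)
(C(-8, 12 - 1) + Z(30, 20))² = ((-3 + (12 - 1)² + 22*(-8)) + 20)² = ((-3 + 11² - 176) + 20)² = ((-3 + 121 - 176) + 20)² = (-58 + 20)² = (-38)² = 1444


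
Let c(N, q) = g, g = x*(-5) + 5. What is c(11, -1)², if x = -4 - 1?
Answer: 900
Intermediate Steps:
x = -5
g = 30 (g = -5*(-5) + 5 = 25 + 5 = 30)
c(N, q) = 30
c(11, -1)² = 30² = 900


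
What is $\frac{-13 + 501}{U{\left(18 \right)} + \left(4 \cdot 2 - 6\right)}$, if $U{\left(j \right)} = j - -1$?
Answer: $\frac{488}{21} \approx 23.238$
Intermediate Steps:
$U{\left(j \right)} = 1 + j$ ($U{\left(j \right)} = j + 1 = 1 + j$)
$\frac{-13 + 501}{U{\left(18 \right)} + \left(4 \cdot 2 - 6\right)} = \frac{-13 + 501}{\left(1 + 18\right) + \left(4 \cdot 2 - 6\right)} = \frac{488}{19 + \left(8 - 6\right)} = \frac{488}{19 + 2} = \frac{488}{21}$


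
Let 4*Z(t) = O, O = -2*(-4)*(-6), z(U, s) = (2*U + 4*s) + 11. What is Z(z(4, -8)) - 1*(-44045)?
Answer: 44033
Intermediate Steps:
z(U, s) = 11 + 2*U + 4*s
O = -48 (O = 8*(-6) = -48)
Z(t) = -12 (Z(t) = (1/4)*(-48) = -12)
Z(z(4, -8)) - 1*(-44045) = -12 - 1*(-44045) = -12 + 44045 = 44033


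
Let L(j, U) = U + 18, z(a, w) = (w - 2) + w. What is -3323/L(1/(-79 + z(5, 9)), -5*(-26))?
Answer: -3323/148 ≈ -22.453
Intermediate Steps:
z(a, w) = -2 + 2*w (z(a, w) = (-2 + w) + w = -2 + 2*w)
L(j, U) = 18 + U
-3323/L(1/(-79 + z(5, 9)), -5*(-26)) = -3323/(18 - 5*(-26)) = -3323/(18 + 130) = -3323/148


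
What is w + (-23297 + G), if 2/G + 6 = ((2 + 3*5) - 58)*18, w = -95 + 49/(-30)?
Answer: -43512163/1860 ≈ -23394.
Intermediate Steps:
w = -2899/30 (w = -95 + 49*(-1/30) = -95 - 49/30 = -2899/30 ≈ -96.633)
G = -1/372 (G = 2/(-6 + ((2 + 3*5) - 58)*18) = 2/(-6 + ((2 + 15) - 58)*18) = 2/(-6 + (17 - 58)*18) = 2/(-6 - 41*18) = 2/(-6 - 738) = 2/(-744) = 2*(-1/744) = -1/372 ≈ -0.0026882)
w + (-23297 + G) = -2899/30 + (-23297 - 1/372) = -2899/30 - 8666485/372 = -43512163/1860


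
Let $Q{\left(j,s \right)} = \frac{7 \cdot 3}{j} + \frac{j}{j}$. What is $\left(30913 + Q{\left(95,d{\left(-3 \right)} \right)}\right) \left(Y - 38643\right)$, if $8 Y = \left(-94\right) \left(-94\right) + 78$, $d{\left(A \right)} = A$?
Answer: $- \frac{88173077573}{76} \approx -1.1602 \cdot 10^{9}$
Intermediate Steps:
$Y = \frac{4457}{4}$ ($Y = \frac{\left(-94\right) \left(-94\right) + 78}{8} = \frac{8836 + 78}{8} = \frac{1}{8} \cdot 8914 = \frac{4457}{4} \approx 1114.3$)
$Q{\left(j,s \right)} = 1 + \frac{21}{j}$ ($Q{\left(j,s \right)} = \frac{21}{j} + 1 = 1 + \frac{21}{j}$)
$\left(30913 + Q{\left(95,d{\left(-3 \right)} \right)}\right) \left(Y - 38643\right) = \left(30913 + \frac{21 + 95}{95}\right) \left(\frac{4457}{4} - 38643\right) = \left(30913 + \frac{1}{95} \cdot 116\right) \left(- \frac{150115}{4}\right) = \left(30913 + \frac{116}{95}\right) \left(- \frac{150115}{4}\right) = \frac{2936851}{95} \left(- \frac{150115}{4}\right) = - \frac{88173077573}{76}$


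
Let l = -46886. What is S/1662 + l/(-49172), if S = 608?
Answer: 26955277/20430966 ≈ 1.3193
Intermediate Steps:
S/1662 + l/(-49172) = 608/1662 - 46886/(-49172) = 608*(1/1662) - 46886*(-1/49172) = 304/831 + 23443/24586 = 26955277/20430966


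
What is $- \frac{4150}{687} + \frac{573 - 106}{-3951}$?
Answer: $- \frac{5572493}{904779} \approx -6.159$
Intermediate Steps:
$- \frac{4150}{687} + \frac{573 - 106}{-3951} = \left(-4150\right) \frac{1}{687} + \left(573 - 106\right) \left(- \frac{1}{3951}\right) = - \frac{4150}{687} + 467 \left(- \frac{1}{3951}\right) = - \frac{4150}{687} - \frac{467}{3951} = - \frac{5572493}{904779}$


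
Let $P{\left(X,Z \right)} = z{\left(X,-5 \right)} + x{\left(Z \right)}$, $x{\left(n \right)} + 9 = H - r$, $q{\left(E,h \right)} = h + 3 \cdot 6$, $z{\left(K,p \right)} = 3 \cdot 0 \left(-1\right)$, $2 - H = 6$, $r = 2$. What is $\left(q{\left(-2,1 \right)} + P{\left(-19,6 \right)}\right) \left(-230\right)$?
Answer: $-920$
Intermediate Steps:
$H = -4$ ($H = 2 - 6 = -4$)
$z{\left(K,p \right)} = 0$ ($z{\left(K,p \right)} = 0 \left(-1\right) = 0$)
$q{\left(E,h \right)} = 18 + h$ ($q{\left(E,h \right)} = h + 18 = 18 + h$)
$x{\left(n \right)} = -15$ ($x{\left(n \right)} = -9 - 6 = -15$)
$P{\left(X,Z \right)} = -15$ ($P{\left(X,Z \right)} = 0 - 15 = -15$)
$\left(q{\left(-2,1 \right)} + P{\left(-19,6 \right)}\right) \left(-230\right) = \left(\left(18 + 1\right) - 15\right) \left(-230\right) = \left(19 - 15\right) \left(-230\right) = 4 \left(-230\right) = -920$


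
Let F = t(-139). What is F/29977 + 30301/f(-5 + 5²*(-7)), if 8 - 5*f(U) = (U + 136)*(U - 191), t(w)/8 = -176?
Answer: -4564638313/489104732 ≈ -9.3326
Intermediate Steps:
t(w) = -1408 (t(w) = 8*(-176) = -1408)
f(U) = 8/5 - (-191 + U)*(136 + U)/5 (f(U) = 8/5 - (U + 136)*(U - 191)/5 = 8/5 - (136 + U)*(-191 + U)/5 = 8/5 - (-191 + U)*(136 + U)/5)
F = -1408
F/29977 + 30301/f(-5 + 5²*(-7)) = -1408/29977 + 30301/(25984/5 + 11*(-5 + 5²*(-7)) - (-5 + 5²*(-7))²/5) = -1408*1/29977 + 30301/(25984/5 + 11*(-5 + 25*(-7)) - (-5 + 25*(-7))²/5) = -1408/29977 + 30301/(25984/5 + 11*(-5 - 175) - (-5 - 175)²/5) = -1408/29977 + 30301/(25984/5 + 11*(-180) - ⅕*(-180)²) = -1408/29977 + 30301/(25984/5 - 1980 - ⅕*32400) = -1408/29977 + 30301/(25984/5 - 1980 - 6480) = -1408/29977 + 30301/(-16316/5) = -1408/29977 + 30301*(-5/16316) = -1408/29977 - 151505/16316 = -4564638313/489104732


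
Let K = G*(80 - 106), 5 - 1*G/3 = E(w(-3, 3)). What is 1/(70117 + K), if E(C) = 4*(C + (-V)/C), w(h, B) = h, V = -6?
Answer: 1/68167 ≈ 1.4670e-5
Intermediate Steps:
E(C) = 4*C + 24/C (E(C) = 4*(C + (-1*(-6))/C) = 4*(C + 6/C) = 4*C + 24/C)
G = 75 (G = 15 - 3*(4*(-3) + 24/(-3)) = 15 - 3*(-12 + 24*(-⅓)) = 15 - 3*(-12 - 8) = 15 - 3*(-20) = 15 + 60 = 75)
K = -1950 (K = 75*(80 - 106) = 75*(-26) = -1950)
1/(70117 + K) = 1/(70117 - 1950) = 1/68167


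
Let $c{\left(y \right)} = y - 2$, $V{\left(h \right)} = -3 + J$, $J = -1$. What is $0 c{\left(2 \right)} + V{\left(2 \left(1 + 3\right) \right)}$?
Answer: $-4$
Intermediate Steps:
$V{\left(h \right)} = -4$ ($V{\left(h \right)} = -3 - 1 = -4$)
$c{\left(y \right)} = -2 + y$ ($c{\left(y \right)} = y - 2 = -2 + y$)
$0 c{\left(2 \right)} + V{\left(2 \left(1 + 3\right) \right)} = 0 \left(-2 + 2\right) - 4 = 0 \cdot 0 - 4 = 0 - 4 = -4$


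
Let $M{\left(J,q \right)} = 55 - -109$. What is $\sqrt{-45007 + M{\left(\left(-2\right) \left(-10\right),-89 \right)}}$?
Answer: $i \sqrt{44843} \approx 211.76 i$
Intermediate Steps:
$M{\left(J,q \right)} = 164$ ($M{\left(J,q \right)} = 55 + 109 = 164$)
$\sqrt{-45007 + M{\left(\left(-2\right) \left(-10\right),-89 \right)}} = \sqrt{-45007 + 164} = \sqrt{-44843} = i \sqrt{44843}$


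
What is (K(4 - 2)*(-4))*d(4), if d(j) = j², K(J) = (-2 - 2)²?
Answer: -1024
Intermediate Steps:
K(J) = 16 (K(J) = (-4)² = 16)
(K(4 - 2)*(-4))*d(4) = (16*(-4))*4² = -64*16 = -1024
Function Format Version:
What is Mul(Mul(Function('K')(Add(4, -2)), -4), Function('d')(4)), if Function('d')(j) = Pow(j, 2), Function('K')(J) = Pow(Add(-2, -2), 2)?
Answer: -1024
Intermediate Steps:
Function('K')(J) = 16 (Function('K')(J) = Pow(-4, 2) = 16)
Mul(Mul(Function('K')(Add(4, -2)), -4), Function('d')(4)) = Mul(Mul(16, -4), Pow(4, 2)) = Mul(-64, 16) = -1024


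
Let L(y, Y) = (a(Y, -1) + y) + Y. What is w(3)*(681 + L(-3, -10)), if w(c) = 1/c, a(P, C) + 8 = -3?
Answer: 219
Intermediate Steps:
a(P, C) = -11 (a(P, C) = -8 - 3 = -11)
L(y, Y) = -11 + Y + y (L(y, Y) = (-11 + y) + Y = -11 + Y + y)
w(3)*(681 + L(-3, -10)) = (681 + (-11 - 10 - 3))/3 = (681 - 24)/3 = (⅓)*657 = 219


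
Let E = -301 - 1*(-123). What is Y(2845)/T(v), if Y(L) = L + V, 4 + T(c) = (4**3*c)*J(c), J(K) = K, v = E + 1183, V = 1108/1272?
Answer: 904987/20556027528 ≈ 4.4025e-5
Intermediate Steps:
V = 277/318 (V = 1108*(1/1272) = 277/318 ≈ 0.87107)
E = -178 (E = -301 + 123 = -178)
v = 1005 (v = -178 + 1183 = 1005)
T(c) = -4 + 64*c**2 (T(c) = -4 + (4**3*c)*c = -4 + (64*c)*c = -4 + 64*c**2)
Y(L) = 277/318 + L (Y(L) = L + 277/318 = 277/318 + L)
Y(2845)/T(v) = (277/318 + 2845)/(-4 + 64*1005**2) = 904987/(318*(-4 + 64*1010025)) = 904987/(318*(-4 + 64641600)) = (904987/318)/64641596 = (904987/318)*(1/64641596) = 904987/20556027528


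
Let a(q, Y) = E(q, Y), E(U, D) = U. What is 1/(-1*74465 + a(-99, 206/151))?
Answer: -1/74564 ≈ -1.3411e-5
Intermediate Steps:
a(q, Y) = q
1/(-1*74465 + a(-99, 206/151)) = 1/(-1*74465 - 99) = 1/(-74465 - 99) = 1/(-74564) = -1/74564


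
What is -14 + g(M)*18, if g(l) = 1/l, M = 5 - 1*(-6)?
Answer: -136/11 ≈ -12.364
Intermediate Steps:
M = 11 (M = 5 + 6 = 11)
-14 + g(M)*18 = -14 + 18/11 = -136/11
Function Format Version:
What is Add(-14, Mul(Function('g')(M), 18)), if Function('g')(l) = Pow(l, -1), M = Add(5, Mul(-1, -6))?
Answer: Rational(-136, 11) ≈ -12.364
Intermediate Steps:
M = 11 (M = Add(5, 6) = 11)
Add(-14, Mul(Function('g')(M), 18)) = Add(-14, Mul(Pow(11, -1), 18)) = Add(-14, Mul(Rational(1, 11), 18)) = Add(-14, Rational(18, 11)) = Rational(-136, 11)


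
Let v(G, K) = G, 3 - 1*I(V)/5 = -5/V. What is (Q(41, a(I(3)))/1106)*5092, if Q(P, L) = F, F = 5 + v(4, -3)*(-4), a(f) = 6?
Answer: -28006/553 ≈ -50.644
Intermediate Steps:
I(V) = 15 + 25/V (I(V) = 15 - (-25)/V = 15 + 25/V)
F = -11 (F = 5 + 4*(-4) = 5 - 16 = -11)
Q(P, L) = -11
(Q(41, a(I(3)))/1106)*5092 = -11/1106*5092 = -28006/553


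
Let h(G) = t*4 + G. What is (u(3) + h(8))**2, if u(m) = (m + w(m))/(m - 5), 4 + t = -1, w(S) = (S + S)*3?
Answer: 2025/4 ≈ 506.25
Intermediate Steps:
w(S) = 6*S (w(S) = (2*S)*3 = 6*S)
t = -5 (t = -4 - 1 = -5)
u(m) = 7*m/(-5 + m) (u(m) = (m + 6*m)/(m - 5) = (7*m)/(-5 + m) = 7*m/(-5 + m))
h(G) = -20 + G (h(G) = -5*4 + G = -20 + G)
(u(3) + h(8))**2 = (7*3/(-5 + 3) + (-20 + 8))**2 = (7*3/(-2) - 12)**2 = (7*3*(-1/2) - 12)**2 = (-21/2 - 12)**2 = (-45/2)**2 = 2025/4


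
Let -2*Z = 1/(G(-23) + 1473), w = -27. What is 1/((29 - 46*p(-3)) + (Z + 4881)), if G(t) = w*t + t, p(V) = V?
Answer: 4142/20908815 ≈ 0.00019810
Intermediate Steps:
G(t) = -26*t (G(t) = -27*t + t = -26*t)
Z = -1/4142 (Z = -1/(2*(-26*(-23) + 1473)) = -1/(2*(598 + 1473)) = -½/2071 = -½*1/2071 = -1/4142 ≈ -0.00024143)
1/((29 - 46*p(-3)) + (Z + 4881)) = 1/((29 - 46*(-3)) + (-1/4142 + 4881)) = 1/((29 + 138) + 20217101/4142) = 1/(167 + 20217101/4142) = 1/(20908815/4142) = 4142/20908815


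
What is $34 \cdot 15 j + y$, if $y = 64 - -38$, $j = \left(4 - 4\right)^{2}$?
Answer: $102$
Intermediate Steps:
$j = 0$ ($j = 0^{2} = 0$)
$y = 102$ ($y = 64 + 38 = 102$)
$34 \cdot 15 j + y = 34 \cdot 15 \cdot 0 + 102 = 34 \cdot 0 + 102 = 0 + 102 = 102$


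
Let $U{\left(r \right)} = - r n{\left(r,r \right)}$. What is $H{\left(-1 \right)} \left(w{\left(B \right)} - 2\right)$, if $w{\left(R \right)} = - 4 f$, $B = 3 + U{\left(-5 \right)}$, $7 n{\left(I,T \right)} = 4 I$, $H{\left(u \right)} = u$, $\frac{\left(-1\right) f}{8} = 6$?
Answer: $-190$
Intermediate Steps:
$f = -48$ ($f = \left(-8\right) 6 = -48$)
$n{\left(I,T \right)} = \frac{4 I}{7}$
$U{\left(r \right)} = - \frac{4 r^{2}}{7}$ ($U{\left(r \right)} = - r \frac{4 r}{7} = - \frac{4 r^{2}}{7}$)
$B = - \frac{79}{7}$ ($B = 3 - \frac{4 \left(-5\right)^{2}}{7} = 3 - \frac{100}{7} = - \frac{79}{7} \approx -11.286$)
$w{\left(R \right)} = 192$ ($w{\left(R \right)} = \left(-4\right) \left(-48\right) = 192$)
$H{\left(-1 \right)} \left(w{\left(B \right)} - 2\right) = - (192 - 2) = \left(-1\right) 190 = -190$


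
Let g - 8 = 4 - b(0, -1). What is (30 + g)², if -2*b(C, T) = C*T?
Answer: 1764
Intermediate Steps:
b(C, T) = -C*T/2
g = 12 (g = 8 + (4 - (-1)*0*(-1)/2) = 8 + (4 - 1*0) = 8 + (4 + 0) = 8 + 4 = 12)
(30 + g)² = (30 + 12)² = 42² = 1764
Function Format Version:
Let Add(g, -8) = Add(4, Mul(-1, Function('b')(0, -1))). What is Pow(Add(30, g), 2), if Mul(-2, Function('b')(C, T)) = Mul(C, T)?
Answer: 1764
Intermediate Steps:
Function('b')(C, T) = Mul(Rational(-1, 2), C, T) (Function('b')(C, T) = Mul(Rational(-1, 2), Mul(C, T)) = Mul(Rational(-1, 2), C, T))
g = 12 (g = Add(8, Add(4, Mul(-1, Mul(Rational(-1, 2), 0, -1)))) = Add(8, Add(4, Mul(-1, 0))) = Add(8, Add(4, 0)) = Add(8, 4) = 12)
Pow(Add(30, g), 2) = Pow(Add(30, 12), 2) = Pow(42, 2) = 1764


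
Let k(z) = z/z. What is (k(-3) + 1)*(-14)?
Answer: -28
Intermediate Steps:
k(z) = 1
(k(-3) + 1)*(-14) = (1 + 1)*(-14) = 2*(-14) = -28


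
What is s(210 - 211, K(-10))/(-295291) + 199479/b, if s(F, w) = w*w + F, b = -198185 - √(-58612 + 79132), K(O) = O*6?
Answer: -2363063636892652/2319645085924631 + 1196874*√570/39277273705 ≈ -1.0180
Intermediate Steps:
K(O) = 6*O
b = -198185 - 6*√570 (b = -198185 - √20520 = -198185 - 6*√570 ≈ -1.9833e+5)
s(F, w) = F + w² (s(F, w) = w² + F = F + w²)
s(210 - 211, K(-10))/(-295291) + 199479/b = ((210 - 211) + (6*(-10))²)/(-295291) + 199479/(-198185 - 6*√570) = (-1 + (-60)²)*(-1/295291) + 199479/(-198185 - 6*√570) = (-1 + 3600)*(-1/295291) + 199479/(-198185 - 6*√570) = 3599*(-1/295291) + 199479/(-198185 - 6*√570) = -3599/295291 + 199479/(-198185 - 6*√570)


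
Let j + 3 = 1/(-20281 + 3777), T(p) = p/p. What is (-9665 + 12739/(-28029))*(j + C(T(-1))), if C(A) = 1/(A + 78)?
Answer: 43967185811648/1522694111 ≈ 28875.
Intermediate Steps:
T(p) = 1
C(A) = 1/(78 + A)
j = -49513/16504 (j = -3 + 1/(-20281 + 3777) = -3 + 1/(-16504) = -3 - 1/16504 = -49513/16504 ≈ -3.0001)
(-9665 + 12739/(-28029))*(j + C(T(-1))) = (-9665 + 12739/(-28029))*(-49513/16504 + 1/(78 + 1)) = (-9665 + 12739*(-1/28029))*(-49513/16504 + 1/79) = (-9665 - 12739/28029)*(-49513/16504 + 1/79) = -270913024/28029*(-3895023/1303816) = 43967185811648/1522694111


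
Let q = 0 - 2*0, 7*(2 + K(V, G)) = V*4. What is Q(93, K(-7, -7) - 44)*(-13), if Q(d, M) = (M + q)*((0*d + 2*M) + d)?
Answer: -4550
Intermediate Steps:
K(V, G) = -2 + 4*V/7 (K(V, G) = -2 + (V*4)/7 = -2 + (4*V)/7 = -2 + 4*V/7)
q = 0 (q = 0 + 0 = 0)
Q(d, M) = M*(d + 2*M) (Q(d, M) = (M + 0)*((0*d + 2*M) + d) = M*((0 + 2*M) + d) = M*(2*M + d) = M*(d + 2*M))
Q(93, K(-7, -7) - 44)*(-13) = (((-2 + (4/7)*(-7)) - 44)*(93 + 2*((-2 + (4/7)*(-7)) - 44)))*(-13) = (((-2 - 4) - 44)*(93 + 2*((-2 - 4) - 44)))*(-13) = ((-6 - 44)*(93 + 2*(-6 - 44)))*(-13) = -50*(93 + 2*(-50))*(-13) = -50*(93 - 100)*(-13) = -50*(-7)*(-13) = 350*(-13) = -4550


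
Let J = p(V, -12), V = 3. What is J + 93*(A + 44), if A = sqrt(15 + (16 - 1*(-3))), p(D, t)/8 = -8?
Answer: 4028 + 93*sqrt(34) ≈ 4570.3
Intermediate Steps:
p(D, t) = -64 (p(D, t) = 8*(-8) = -64)
J = -64
A = sqrt(34) (A = sqrt(15 + (16 + 3)) = sqrt(15 + 19) = sqrt(34) ≈ 5.8309)
J + 93*(A + 44) = -64 + 93*(sqrt(34) + 44) = -64 + 93*(44 + sqrt(34)) = -64 + (4092 + 93*sqrt(34)) = 4028 + 93*sqrt(34)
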